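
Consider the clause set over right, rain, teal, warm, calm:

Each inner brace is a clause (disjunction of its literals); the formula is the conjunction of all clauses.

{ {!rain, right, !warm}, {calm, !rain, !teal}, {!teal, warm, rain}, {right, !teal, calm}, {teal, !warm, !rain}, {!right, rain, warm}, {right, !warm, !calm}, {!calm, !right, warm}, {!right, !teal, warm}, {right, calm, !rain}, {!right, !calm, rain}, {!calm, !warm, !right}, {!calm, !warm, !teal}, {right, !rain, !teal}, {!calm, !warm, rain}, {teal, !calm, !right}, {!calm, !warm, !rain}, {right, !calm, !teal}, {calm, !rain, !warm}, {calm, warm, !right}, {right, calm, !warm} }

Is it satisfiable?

Try rain = false.
Try teal = true.
Unit clause (warm) forces warm = true.
Unit clause (!calm) forces calm = false.
Unit clause (right) forces right = true.
This assignment satisfies each clause.
A satisfying assignment: right: true, rain: false, teal: true, warm: true, calm: false.

Satisfiable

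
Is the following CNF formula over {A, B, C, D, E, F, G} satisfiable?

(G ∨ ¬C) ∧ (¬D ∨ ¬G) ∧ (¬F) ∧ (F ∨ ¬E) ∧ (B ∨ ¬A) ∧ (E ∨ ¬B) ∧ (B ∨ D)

Unit clause (¬F) forces F = False.
Unit clause (¬E) forces E = False.
Unit clause (¬B) forces B = False.
Unit clause (¬A) forces A = False.
Unit clause (D) forces D = True.
Unit clause (¬G) forces G = False.
Unit clause (¬C) forces C = False.
Every clause now holds.
A satisfying assignment: A: False, B: False, C: False, D: True, E: False, F: False, G: False.

Yes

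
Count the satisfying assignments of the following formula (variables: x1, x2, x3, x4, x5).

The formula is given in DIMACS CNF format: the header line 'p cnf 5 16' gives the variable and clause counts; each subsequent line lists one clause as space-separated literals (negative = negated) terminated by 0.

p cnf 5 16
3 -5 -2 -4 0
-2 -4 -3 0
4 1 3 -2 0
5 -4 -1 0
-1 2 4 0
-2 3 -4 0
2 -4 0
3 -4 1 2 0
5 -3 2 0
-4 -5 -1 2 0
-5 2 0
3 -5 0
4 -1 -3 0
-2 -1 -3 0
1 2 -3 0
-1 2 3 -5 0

There are 2^5 = 32 truth assignments over (x1, x2, x3, x4, x5).
Split on x5. With x5 = True, the clauses containing x5 are satisfied and ¬x5 drops from the rest; 1 of the 2^4 = 16 assignments to the other variables satisfy what remains.
With x5 = False, by the same count on the reduced clause set, 3 assignments work.
(One model: x1=F, x2=F, x3=F, x4=F, x5=F.)
Total: 1 + 3 = 4.

4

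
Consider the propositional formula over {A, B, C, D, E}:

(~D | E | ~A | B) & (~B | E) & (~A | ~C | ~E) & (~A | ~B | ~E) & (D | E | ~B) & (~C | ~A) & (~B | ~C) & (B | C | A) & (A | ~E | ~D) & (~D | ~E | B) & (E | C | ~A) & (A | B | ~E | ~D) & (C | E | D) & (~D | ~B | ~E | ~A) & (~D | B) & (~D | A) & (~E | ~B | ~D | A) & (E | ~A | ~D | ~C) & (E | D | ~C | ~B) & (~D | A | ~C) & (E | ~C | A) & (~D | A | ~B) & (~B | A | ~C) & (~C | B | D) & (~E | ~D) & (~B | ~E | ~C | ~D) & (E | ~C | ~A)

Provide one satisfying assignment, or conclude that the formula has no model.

Suppose B = 1.
(E) alone gives E = 1.
(~A) alone gives A = 0.
(~C) alone gives C = 0.
(~D) alone gives D = 0.
All clauses are satisfied.

A: 0,  B: 1,  C: 0,  D: 0,  E: 1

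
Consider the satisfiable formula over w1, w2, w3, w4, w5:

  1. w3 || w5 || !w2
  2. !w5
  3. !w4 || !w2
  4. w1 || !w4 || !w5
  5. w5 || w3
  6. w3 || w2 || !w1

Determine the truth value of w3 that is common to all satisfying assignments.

True

Suppose w3 = false.
From the singleton clause (!w5), w5 = false.
That conflicts with the unit clause (w5).
So every satisfying assignment has w3 = True.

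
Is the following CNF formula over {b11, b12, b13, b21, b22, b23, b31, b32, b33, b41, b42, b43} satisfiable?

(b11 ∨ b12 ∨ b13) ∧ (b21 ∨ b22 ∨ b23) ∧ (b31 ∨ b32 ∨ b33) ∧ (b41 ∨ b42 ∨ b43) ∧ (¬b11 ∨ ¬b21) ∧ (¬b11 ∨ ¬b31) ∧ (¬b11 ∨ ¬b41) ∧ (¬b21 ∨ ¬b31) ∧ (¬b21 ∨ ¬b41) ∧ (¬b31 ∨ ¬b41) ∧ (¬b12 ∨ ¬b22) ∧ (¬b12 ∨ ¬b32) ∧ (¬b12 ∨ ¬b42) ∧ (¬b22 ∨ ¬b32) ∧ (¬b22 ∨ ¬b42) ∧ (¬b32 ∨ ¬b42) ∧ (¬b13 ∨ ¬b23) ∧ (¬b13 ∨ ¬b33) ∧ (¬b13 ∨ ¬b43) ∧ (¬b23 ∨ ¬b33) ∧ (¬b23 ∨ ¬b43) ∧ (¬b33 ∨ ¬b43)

No

Try b11 = False.
Try b12 = True.
Unit clause (¬b22) forces b22 = False.
Unit clause (¬b32) forces b32 = False.
Unit clause (¬b42) forces b42 = False.
Try b21 = True.
Unit clause (¬b31) forces b31 = False.
Unit clause (b33) forces b33 = True.
Unit clause (¬b41) forces b41 = False.
Unit clause (b43) forces b43 = True.
Now (¬b43) is unsatisfied and unit — conflict.
Backtrack on b21: now try b21 = False.
Unit clause (b23) forces b23 = True.
Unit clause (¬b13) forces b13 = False.
Unit clause (¬b33) forces b33 = False.
Unit clause (b31) forces b31 = True.
Unit clause (¬b41) forces b41 = False.
Unit clause (b43) forces b43 = True.
Now (¬b43) is unsatisfied and unit — conflict.
Either choice for b21 ends in contradiction.
Backtrack on b12: now try b12 = False.
Unit clause (b13) forces b13 = True.
Unit clause (¬b23) forces b23 = False.
Unit clause (¬b33) forces b33 = False.
Unit clause (¬b43) forces b43 = False.
Try b21 = True.
Unit clause (¬b31) forces b31 = False.
Unit clause (b32) forces b32 = True.
Unit clause (¬b41) forces b41 = False.
Unit clause (b42) forces b42 = True.
Now (¬b42) is unsatisfied and unit — conflict.
Backtrack on b21: now try b21 = False.
Unit clause (b22) forces b22 = True.
Unit clause (¬b32) forces b32 = False.
Unit clause (b31) forces b31 = True.
Unit clause (¬b41) forces b41 = False.
Unit clause (b42) forces b42 = True.
Now (¬b42) is unsatisfied and unit — conflict.
Either choice for b21 ends in contradiction.
Either choice for b12 ends in contradiction.
Backtrack on b11: now try b11 = True.
Unit clause (¬b21) forces b21 = False.
Unit clause (¬b31) forces b31 = False.
Unit clause (¬b41) forces b41 = False.
Try b22 = True.
Unit clause (¬b12) forces b12 = False.
Unit clause (¬b32) forces b32 = False.
Unit clause (b33) forces b33 = True.
Unit clause (¬b42) forces b42 = False.
Unit clause (b43) forces b43 = True.
Now (¬b43) is unsatisfied and unit — conflict.
Backtrack on b22: now try b22 = False.
Unit clause (b23) forces b23 = True.
Unit clause (¬b13) forces b13 = False.
Unit clause (¬b33) forces b33 = False.
Unit clause (b32) forces b32 = True.
Unit clause (¬b12) forces b12 = False.
Unit clause (¬b42) forces b42 = False.
Unit clause (b43) forces b43 = True.
Now (¬b43) is unsatisfied and unit — conflict.
Either choice for b22 ends in contradiction.
Either choice for b11 ends in contradiction.
No assignment satisfies every clause.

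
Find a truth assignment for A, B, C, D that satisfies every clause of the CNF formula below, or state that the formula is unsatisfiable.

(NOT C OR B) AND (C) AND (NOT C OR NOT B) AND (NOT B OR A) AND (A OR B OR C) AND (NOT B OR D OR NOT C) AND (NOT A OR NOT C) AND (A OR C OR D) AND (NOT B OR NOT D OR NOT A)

UNSATISFIABLE

(C) alone gives C = true.
(B) alone gives B = true.
But (NOT B) is also a unit clause — contradiction.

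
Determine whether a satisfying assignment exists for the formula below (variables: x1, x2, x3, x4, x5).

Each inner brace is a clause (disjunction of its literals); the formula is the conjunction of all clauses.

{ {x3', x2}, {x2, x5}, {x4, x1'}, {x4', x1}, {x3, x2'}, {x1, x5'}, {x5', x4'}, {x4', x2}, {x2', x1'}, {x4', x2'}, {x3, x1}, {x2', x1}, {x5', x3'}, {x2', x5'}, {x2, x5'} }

No, unsatisfiable

Branch on x3: set x3 = 0.
From the singleton clause (x2'), x2 = 0.
From the singleton clause (x5), x5 = 1.
Now (x5') is unsatisfied and unit — conflict.
Undo x3 and try x3 = 1.
From the singleton clause (x2), x2 = 1.
From the singleton clause (x1'), x1 = 0.
Now (x1) is unsatisfied and unit — conflict.
Either choice for x3 ends in contradiction.
No assignment satisfies every clause.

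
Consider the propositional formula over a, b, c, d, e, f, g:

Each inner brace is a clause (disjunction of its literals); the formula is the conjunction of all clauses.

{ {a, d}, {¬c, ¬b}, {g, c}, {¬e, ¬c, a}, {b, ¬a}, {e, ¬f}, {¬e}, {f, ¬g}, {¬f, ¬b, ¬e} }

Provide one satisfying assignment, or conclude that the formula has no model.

Unit clause (¬e) forces e = False.
Unit clause (¬f) forces f = False.
Unit clause (¬g) forces g = False.
Unit clause (c) forces c = True.
Unit clause (¬b) forces b = False.
Unit clause (¬a) forces a = False.
Unit clause (d) forces d = True.
This assignment satisfies each clause.

a ↦ False; b ↦ False; c ↦ True; d ↦ True; e ↦ False; f ↦ False; g ↦ False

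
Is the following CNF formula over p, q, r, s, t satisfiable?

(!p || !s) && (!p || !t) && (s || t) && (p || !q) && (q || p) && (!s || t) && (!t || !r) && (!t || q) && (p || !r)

Branch on p: set p = false.
(!q) alone gives q = false.
That conflicts with the unit clause (q).
That branch fails; take p = true instead.
(!s) alone gives s = false.
(!t) alone gives t = false.
That conflicts with the unit clause (t).
Either choice for p ends in contradiction.
No assignment satisfies every clause.

Unsatisfiable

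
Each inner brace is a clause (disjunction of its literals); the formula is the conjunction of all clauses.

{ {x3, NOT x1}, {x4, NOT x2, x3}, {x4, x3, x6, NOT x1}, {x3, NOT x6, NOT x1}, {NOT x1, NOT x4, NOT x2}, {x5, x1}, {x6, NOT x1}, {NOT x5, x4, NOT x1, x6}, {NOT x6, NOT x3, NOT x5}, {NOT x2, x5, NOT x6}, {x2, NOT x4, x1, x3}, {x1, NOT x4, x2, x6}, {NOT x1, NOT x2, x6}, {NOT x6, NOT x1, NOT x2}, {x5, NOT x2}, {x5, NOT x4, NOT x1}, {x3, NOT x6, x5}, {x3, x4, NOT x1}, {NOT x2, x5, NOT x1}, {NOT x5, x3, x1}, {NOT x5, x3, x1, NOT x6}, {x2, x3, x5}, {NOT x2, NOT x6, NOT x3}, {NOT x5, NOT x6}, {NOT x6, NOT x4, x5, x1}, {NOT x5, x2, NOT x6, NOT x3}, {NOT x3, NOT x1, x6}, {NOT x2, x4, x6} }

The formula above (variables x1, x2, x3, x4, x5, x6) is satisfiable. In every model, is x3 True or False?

True

Suppose x3 = false.
Unit clause (NOT x1) forces x1 = false.
Unit clause (x5) forces x5 = true.
That conflicts with the unit clause (NOT x5).
So every satisfying assignment has x3 = True.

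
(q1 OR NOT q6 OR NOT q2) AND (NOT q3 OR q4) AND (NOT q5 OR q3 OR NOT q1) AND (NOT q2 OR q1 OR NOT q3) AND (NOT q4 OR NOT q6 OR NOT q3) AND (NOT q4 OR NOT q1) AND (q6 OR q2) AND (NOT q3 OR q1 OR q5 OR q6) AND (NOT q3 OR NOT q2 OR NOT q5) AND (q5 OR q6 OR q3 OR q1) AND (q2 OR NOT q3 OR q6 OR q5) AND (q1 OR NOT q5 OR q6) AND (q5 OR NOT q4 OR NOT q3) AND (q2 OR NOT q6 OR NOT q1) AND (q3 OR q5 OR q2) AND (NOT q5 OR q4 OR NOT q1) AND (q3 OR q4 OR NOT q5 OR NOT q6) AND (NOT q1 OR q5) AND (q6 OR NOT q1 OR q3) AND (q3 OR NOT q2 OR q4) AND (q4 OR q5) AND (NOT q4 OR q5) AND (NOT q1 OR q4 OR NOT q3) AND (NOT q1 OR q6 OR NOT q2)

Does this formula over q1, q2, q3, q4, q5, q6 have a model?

Yes, satisfiable

Case q3 = false:
Case q5 = true:
(NOT q1) alone gives q1 = false.
(q6) alone gives q6 = true.
(NOT q2) alone gives q2 = false.
(q4) alone gives q4 = true.
Every clause now holds.
A satisfying assignment: q1 ↦ false,  q2 ↦ false,  q3 ↦ false,  q4 ↦ true,  q5 ↦ true,  q6 ↦ true.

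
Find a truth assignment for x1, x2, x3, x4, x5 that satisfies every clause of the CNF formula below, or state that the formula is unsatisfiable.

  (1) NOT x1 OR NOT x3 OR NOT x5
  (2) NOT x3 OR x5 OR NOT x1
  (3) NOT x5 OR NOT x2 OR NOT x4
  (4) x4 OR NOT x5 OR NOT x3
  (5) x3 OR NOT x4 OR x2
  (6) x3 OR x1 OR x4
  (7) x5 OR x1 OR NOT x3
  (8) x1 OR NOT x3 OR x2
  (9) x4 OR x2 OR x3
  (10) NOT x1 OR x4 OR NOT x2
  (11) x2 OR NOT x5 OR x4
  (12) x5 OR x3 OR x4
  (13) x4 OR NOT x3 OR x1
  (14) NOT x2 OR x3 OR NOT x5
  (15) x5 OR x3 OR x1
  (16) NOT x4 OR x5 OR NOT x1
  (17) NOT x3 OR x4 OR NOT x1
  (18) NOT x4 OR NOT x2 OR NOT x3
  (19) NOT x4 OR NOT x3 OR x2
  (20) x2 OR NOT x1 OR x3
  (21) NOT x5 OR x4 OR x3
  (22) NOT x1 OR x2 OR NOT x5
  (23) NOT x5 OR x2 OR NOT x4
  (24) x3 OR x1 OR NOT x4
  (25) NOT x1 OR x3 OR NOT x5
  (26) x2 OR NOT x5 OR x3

Branch on x1: set x1 = false.
Branch on x3: set x3 = true.
(x5) alone gives x5 = true.
(x4) alone gives x4 = true.
(NOT x2) alone gives x2 = false.
That conflicts with the unit clause (x2).
Undo x3 and try x3 = false.
(x4) alone gives x4 = true.
That conflicts with the unit clause (NOT x4).
Both values of x3 lead to a conflict.
Undo x1 and try x1 = true.
Branch on x3: set x3 = false.
(x2) alone gives x2 = true.
(x4) alone gives x4 = true.
(NOT x5) alone gives x5 = false.
That conflicts with the unit clause (x5).
Undo x3 and try x3 = true.
(NOT x5) alone gives x5 = false.
That conflicts with the unit clause (x5).
Both values of x3 lead to a conflict.
Both values of x1 lead to a conflict.

UNSATISFIABLE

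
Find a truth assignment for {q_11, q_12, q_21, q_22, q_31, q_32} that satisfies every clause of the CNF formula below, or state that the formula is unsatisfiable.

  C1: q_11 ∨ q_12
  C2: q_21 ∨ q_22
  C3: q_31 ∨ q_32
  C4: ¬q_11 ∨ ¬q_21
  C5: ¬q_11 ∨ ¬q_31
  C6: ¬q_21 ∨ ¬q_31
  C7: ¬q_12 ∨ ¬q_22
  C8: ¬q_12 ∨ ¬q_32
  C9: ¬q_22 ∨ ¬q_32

Suppose q_11 = True.
The clause (¬q_21) is unit, so q_21 = False.
The clause (q_22) is unit, so q_22 = True.
The clause (¬q_31) is unit, so q_31 = False.
The clause (q_32) is unit, so q_32 = True.
But (¬q_32) is also a unit clause — contradiction.
Undo q_11 and try q_11 = False.
The clause (q_12) is unit, so q_12 = True.
The clause (¬q_22) is unit, so q_22 = False.
The clause (q_21) is unit, so q_21 = True.
The clause (¬q_31) is unit, so q_31 = False.
The clause (q_32) is unit, so q_32 = True.
But (¬q_32) is also a unit clause — contradiction.
Neither q_11 = True nor q_11 = False works.

UNSATISFIABLE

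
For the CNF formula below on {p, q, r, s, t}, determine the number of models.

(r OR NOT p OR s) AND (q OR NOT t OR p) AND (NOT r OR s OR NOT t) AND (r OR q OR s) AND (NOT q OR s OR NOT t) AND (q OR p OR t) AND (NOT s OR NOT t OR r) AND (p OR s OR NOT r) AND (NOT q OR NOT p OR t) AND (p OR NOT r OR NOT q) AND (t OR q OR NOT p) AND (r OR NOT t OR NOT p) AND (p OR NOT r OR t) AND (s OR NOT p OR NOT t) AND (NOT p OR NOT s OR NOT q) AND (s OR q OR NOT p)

There are 2^5 = 32 truth assignments over (p, q, r, s, t).
Split on q. With q = true, the clauses containing q are satisfied and NOT q drops from the rest; 2 of the 2^4 = 16 assignments to the other variables satisfy what remains.
With q = false, by the same count on the reduced clause set, 1 assignment works.
Total: 2 + 1 = 3.

3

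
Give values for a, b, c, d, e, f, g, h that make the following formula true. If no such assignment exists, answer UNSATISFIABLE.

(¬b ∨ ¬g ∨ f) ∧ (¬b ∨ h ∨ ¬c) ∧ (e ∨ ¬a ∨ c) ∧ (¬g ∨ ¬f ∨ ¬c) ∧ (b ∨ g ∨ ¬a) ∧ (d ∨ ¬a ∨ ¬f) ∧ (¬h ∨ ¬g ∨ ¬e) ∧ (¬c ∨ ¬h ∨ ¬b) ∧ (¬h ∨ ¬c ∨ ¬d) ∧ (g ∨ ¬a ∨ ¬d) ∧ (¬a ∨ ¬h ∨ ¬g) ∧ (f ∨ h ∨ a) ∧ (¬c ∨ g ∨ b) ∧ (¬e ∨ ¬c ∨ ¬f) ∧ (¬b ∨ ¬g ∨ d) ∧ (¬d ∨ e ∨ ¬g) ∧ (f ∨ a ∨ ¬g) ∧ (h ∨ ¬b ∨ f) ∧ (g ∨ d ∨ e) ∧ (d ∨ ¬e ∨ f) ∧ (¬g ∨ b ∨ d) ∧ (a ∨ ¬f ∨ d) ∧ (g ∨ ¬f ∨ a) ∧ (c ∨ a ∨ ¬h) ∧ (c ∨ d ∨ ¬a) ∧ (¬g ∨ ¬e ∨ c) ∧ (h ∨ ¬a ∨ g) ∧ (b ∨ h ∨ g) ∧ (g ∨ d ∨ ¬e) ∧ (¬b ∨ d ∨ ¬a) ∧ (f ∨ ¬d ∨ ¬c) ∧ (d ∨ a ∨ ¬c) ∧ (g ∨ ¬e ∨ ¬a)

UNSATISFIABLE

Case b = False:
Case g = True:
The clause (d) is unit, so d = True.
The clause (e) is unit, so e = True.
The clause (¬h) is unit, so h = False.
The clause (c) is unit, so c = True.
The clause (¬f) is unit, so f = False.
That conflicts with the unit clause (f).
Backtrack on g: now try g = False.
The clause (¬a) is unit, so a = False.
The clause (¬c) is unit, so c = False.
The clause (¬f) is unit, so f = False.
The clause (h) is unit, so h = True.
That conflicts with the unit clause (¬h).
Either choice for g ends in contradiction.
Backtrack on b: now try b = True.
Case g = False:
Case h = True:
The clause (¬c) is unit, so c = False.
The clause (a) is unit, so a = True.
The clause (e) is unit, so e = True.
That conflicts with the unit clause (¬e).
Backtrack on h: now try h = False.
The clause (¬c) is unit, so c = False.
The clause (f) is unit, so f = True.
The clause (a) is unit, so a = True.
That conflicts with the unit clause (¬a).
Either choice for h ends in contradiction.
Backtrack on g: now try g = True.
The clause (f) is unit, so f = True.
The clause (¬c) is unit, so c = False.
The clause (d) is unit, so d = True.
The clause (e) is unit, so e = True.
That conflicts with the unit clause (¬e).
Either choice for g ends in contradiction.
Either choice for b ends in contradiction.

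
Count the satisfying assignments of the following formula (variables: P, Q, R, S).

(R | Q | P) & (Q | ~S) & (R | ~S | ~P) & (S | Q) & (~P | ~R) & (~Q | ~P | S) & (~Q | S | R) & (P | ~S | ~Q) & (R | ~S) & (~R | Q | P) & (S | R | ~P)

There are 2^4 = 16 truth assignments over (P, Q, R, S).
Split on S. With S = 1, the clauses containing S are satisfied and ~S drops from the rest; 0 of the 2^3 = 8 assignments to the other variables satisfy what remains.
With S = 0, by the same count on the reduced clause set, 1 assignment works.
Total: 0 + 1 = 1.

1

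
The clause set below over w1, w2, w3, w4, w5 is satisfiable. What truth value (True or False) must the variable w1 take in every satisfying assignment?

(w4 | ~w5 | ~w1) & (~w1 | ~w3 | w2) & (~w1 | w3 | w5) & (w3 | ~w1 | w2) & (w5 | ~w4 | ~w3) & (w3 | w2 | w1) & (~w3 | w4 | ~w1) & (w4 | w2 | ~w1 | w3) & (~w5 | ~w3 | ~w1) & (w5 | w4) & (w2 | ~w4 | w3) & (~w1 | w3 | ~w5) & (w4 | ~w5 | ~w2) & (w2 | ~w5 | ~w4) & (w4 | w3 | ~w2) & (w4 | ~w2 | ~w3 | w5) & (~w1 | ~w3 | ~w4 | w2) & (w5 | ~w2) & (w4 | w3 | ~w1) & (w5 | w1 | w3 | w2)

Suppose w1 = 1.
Try w4 = 1.
Try w3 = 0.
Unit clause (w5) forces w5 = 1.
Now (~w5) is unsatisfied and unit — conflict.
So w3 must be the other value — set w3 = 1.
Unit clause (w2) forces w2 = 1.
Unit clause (w5) forces w5 = 1.
Now (~w5) is unsatisfied and unit — conflict.
Both values of w3 lead to a conflict.
So w4 must be the other value — set w4 = 0.
Unit clause (~w5) forces w5 = 0.
Now (w5) is unsatisfied and unit — conflict.
Both values of w4 lead to a conflict.
So every satisfying assignment has w1 = False.

False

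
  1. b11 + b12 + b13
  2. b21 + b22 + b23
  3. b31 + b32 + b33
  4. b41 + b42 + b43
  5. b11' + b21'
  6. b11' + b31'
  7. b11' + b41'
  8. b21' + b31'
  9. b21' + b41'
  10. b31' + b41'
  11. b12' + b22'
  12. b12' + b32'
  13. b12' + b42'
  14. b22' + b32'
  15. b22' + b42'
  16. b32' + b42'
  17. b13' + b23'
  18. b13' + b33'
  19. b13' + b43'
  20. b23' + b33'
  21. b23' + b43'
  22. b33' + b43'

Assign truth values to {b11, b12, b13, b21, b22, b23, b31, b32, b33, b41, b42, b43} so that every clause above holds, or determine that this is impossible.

Case b11 = 0:
Case b12 = 1:
The clause (b22') is unit, so b22 = 0.
The clause (b32') is unit, so b32 = 0.
The clause (b42') is unit, so b42 = 0.
Case b21 = 1:
The clause (b31') is unit, so b31 = 0.
The clause (b33) is unit, so b33 = 1.
The clause (b41') is unit, so b41 = 0.
The clause (b43) is unit, so b43 = 1.
Now (b43') is unsatisfied and unit — conflict.
That branch fails; take b21 = 0 instead.
The clause (b23) is unit, so b23 = 1.
The clause (b13') is unit, so b13 = 0.
The clause (b33') is unit, so b33 = 0.
The clause (b31) is unit, so b31 = 1.
The clause (b41') is unit, so b41 = 0.
The clause (b43) is unit, so b43 = 1.
Now (b43') is unsatisfied and unit — conflict.
Neither b21 = 1 nor b21 = 0 works.
That branch fails; take b12 = 0 instead.
The clause (b13) is unit, so b13 = 1.
The clause (b23') is unit, so b23 = 0.
The clause (b33') is unit, so b33 = 0.
The clause (b43') is unit, so b43 = 0.
Case b21 = 1:
The clause (b31') is unit, so b31 = 0.
The clause (b32) is unit, so b32 = 1.
The clause (b41') is unit, so b41 = 0.
The clause (b42) is unit, so b42 = 1.
Now (b42') is unsatisfied and unit — conflict.
That branch fails; take b21 = 0 instead.
The clause (b22) is unit, so b22 = 1.
The clause (b32') is unit, so b32 = 0.
The clause (b31) is unit, so b31 = 1.
The clause (b41') is unit, so b41 = 0.
The clause (b42) is unit, so b42 = 1.
Now (b42') is unsatisfied and unit — conflict.
Neither b21 = 1 nor b21 = 0 works.
Neither b12 = 1 nor b12 = 0 works.
That branch fails; take b11 = 1 instead.
The clause (b21') is unit, so b21 = 0.
The clause (b31') is unit, so b31 = 0.
The clause (b41') is unit, so b41 = 0.
Case b22 = 1:
The clause (b12') is unit, so b12 = 0.
The clause (b32') is unit, so b32 = 0.
The clause (b33) is unit, so b33 = 1.
The clause (b42') is unit, so b42 = 0.
The clause (b43) is unit, so b43 = 1.
Now (b43') is unsatisfied and unit — conflict.
That branch fails; take b22 = 0 instead.
The clause (b23) is unit, so b23 = 1.
The clause (b13') is unit, so b13 = 0.
The clause (b33') is unit, so b33 = 0.
The clause (b32) is unit, so b32 = 1.
The clause (b12') is unit, so b12 = 0.
The clause (b42') is unit, so b42 = 0.
The clause (b43) is unit, so b43 = 1.
Now (b43') is unsatisfied and unit — conflict.
Neither b22 = 1 nor b22 = 0 works.
Neither b11 = 1 nor b11 = 0 works.

UNSATISFIABLE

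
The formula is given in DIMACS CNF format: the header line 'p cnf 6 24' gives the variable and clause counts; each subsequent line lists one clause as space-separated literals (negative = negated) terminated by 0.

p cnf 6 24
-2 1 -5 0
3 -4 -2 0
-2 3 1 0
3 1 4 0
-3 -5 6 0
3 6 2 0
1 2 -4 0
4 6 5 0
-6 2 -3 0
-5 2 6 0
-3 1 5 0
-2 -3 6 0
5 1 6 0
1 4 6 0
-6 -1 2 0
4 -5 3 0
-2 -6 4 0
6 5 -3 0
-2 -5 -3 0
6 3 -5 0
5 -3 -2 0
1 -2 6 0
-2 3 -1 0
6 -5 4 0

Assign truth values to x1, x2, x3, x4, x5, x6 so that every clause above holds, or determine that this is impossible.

Branch on x2: set x2 = False.
Branch on x3: set x3 = True.
Unit clause (¬x6) forces x6 = False.
Unit clause (¬x5) forces x5 = False.
But (x5) is also a unit clause — contradiction.
Backtrack on x3: now try x3 = False.
Unit clause (x6) forces x6 = True.
Unit clause (¬x1) forces x1 = False.
Unit clause (x4) forces x4 = True.
But (¬x4) is also a unit clause — contradiction.
Neither x3 = True nor x3 = False works.
Backtrack on x2: now try x2 = True.
Branch on x1: set x1 = True.
Unit clause (x3) forces x3 = True.
Unit clause (x6) forces x6 = True.
Unit clause (x4) forces x4 = True.
Unit clause (¬x5) forces x5 = False.
But (x5) is also a unit clause — contradiction.
Backtrack on x1: now try x1 = False.
Unit clause (¬x5) forces x5 = False.
Unit clause (x3) forces x3 = True.
But (¬x3) is also a unit clause — contradiction.
Neither x1 = True nor x1 = False works.
Neither x2 = True nor x2 = False works.

UNSATISFIABLE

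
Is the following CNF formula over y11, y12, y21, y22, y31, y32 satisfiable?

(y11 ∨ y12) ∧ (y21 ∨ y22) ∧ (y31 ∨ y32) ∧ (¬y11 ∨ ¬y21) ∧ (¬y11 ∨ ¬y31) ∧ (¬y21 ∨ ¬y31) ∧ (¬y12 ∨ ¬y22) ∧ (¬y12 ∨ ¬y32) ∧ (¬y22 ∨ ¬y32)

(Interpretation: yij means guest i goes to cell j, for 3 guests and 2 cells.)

Unsatisfiable

Case y11 = True:
The clause (¬y21) is unit, so y21 = False.
The clause (y22) is unit, so y22 = True.
The clause (¬y31) is unit, so y31 = False.
The clause (y32) is unit, so y32 = True.
But (¬y32) is also a unit clause — contradiction.
Undo y11 and try y11 = False.
The clause (y12) is unit, so y12 = True.
The clause (¬y22) is unit, so y22 = False.
The clause (y21) is unit, so y21 = True.
The clause (¬y31) is unit, so y31 = False.
The clause (y32) is unit, so y32 = True.
But (¬y32) is also a unit clause — contradiction.
Neither y11 = True nor y11 = False works.
No assignment satisfies every clause.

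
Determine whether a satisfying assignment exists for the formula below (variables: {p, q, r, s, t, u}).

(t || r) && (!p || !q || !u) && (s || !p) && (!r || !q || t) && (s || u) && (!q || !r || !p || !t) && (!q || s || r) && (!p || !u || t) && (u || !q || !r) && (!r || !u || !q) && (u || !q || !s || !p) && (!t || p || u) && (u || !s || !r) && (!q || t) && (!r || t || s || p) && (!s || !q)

Case t = true:
Case s = true:
(!q) alone gives q = false.
Case p = false:
(u) alone gives u = true.
Every clause is now satisfied; r is unconstrained.
A satisfying assignment: p=false; q=false; r=true; s=true; t=true; u=true.

Satisfiable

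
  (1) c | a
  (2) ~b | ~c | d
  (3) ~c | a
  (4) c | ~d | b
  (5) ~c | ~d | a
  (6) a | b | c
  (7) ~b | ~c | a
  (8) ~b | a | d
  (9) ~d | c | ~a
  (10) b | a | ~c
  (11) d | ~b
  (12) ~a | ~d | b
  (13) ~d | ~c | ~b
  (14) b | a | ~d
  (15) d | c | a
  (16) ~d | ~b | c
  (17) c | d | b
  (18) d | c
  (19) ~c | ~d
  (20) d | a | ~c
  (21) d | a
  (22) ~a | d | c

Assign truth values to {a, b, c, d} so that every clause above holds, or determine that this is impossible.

a=1, b=0, c=1, d=0

Try c = 1.
(a) alone gives a = 1.
(~d) alone gives d = 0.
(~b) alone gives b = 0.
Every clause now holds.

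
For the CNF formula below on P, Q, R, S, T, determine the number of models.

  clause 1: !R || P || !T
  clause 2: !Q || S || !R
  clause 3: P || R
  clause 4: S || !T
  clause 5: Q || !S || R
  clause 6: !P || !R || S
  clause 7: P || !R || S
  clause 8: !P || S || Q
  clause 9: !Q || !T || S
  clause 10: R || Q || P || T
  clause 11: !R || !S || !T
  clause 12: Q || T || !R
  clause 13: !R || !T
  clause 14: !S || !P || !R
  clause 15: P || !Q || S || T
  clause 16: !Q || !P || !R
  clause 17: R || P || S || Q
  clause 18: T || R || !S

There are 2^5 = 32 truth assignments over (P, Q, R, S, T).
Split on R. With R = true, the clauses containing R are satisfied and !R drops from the rest; 1 of the 2^4 = 16 assignments to the other variables satisfy what remains.
With R = false, by the same count on the reduced clause set, 2 assignments work.
(One model: P=F, Q=T, R=T, S=T, T=F.)
Total: 1 + 2 = 3.

3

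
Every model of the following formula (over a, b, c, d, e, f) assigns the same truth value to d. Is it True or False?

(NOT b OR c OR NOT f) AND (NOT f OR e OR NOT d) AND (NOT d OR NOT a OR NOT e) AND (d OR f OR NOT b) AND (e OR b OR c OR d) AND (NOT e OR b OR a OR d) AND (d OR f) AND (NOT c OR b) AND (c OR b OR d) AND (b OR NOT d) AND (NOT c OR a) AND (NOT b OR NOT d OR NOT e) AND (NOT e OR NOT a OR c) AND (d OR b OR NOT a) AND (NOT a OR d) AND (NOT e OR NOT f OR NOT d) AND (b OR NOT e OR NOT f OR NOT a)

Suppose d = false.
From the singleton clause (f), f = true.
From the singleton clause (NOT a), a = false.
From the singleton clause (NOT c), c = false.
From the singleton clause (NOT b), b = false.
But (b) is also a unit clause — contradiction.
So every satisfying assignment has d = True.

True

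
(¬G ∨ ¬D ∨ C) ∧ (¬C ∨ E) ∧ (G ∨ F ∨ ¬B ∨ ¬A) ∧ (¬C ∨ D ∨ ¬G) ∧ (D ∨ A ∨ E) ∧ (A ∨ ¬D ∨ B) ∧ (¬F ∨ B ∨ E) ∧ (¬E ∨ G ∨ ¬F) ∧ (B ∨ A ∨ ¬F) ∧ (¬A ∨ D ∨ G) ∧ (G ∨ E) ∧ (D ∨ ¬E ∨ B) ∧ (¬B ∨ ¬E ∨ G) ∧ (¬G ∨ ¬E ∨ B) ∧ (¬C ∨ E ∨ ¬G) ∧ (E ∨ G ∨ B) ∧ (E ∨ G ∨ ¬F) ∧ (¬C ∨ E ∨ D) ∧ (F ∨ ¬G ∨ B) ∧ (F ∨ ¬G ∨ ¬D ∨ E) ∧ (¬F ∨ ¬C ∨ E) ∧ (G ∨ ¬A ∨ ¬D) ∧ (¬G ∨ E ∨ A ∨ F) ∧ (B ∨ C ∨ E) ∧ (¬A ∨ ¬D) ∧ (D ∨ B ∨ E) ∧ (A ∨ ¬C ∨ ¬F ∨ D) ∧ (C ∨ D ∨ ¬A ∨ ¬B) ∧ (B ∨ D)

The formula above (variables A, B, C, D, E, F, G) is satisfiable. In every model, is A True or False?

False

Suppose A = True.
(¬D) alone gives D = False.
(G) alone gives G = True.
(¬C) alone gives C = False.
(¬B) alone gives B = False.
Now (B) is unsatisfied and unit — conflict.
So every satisfying assignment has A = False.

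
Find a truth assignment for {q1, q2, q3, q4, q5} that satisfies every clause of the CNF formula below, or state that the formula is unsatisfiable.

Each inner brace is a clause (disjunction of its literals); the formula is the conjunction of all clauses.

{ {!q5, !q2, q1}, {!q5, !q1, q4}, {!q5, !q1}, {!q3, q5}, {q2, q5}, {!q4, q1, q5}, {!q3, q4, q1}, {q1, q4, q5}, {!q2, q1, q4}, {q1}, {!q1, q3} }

Unit clause (q1) forces q1 = true.
Unit clause (!q5) forces q5 = false.
Unit clause (!q3) forces q3 = false.
But (q3) is also a unit clause — contradiction.

UNSATISFIABLE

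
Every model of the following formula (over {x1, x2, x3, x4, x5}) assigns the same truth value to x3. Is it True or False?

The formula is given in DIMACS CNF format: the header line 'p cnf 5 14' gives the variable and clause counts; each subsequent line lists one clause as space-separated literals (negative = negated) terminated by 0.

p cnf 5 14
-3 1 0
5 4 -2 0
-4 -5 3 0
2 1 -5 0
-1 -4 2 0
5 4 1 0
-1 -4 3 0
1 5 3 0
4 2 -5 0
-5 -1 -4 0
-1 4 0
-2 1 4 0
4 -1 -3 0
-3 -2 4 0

True

Suppose x3 = False.
Suppose x4 = False.
The clause (¬x1) is unit, so x1 = False.
The clause (x5) is unit, so x5 = True.
The clause (x2) is unit, so x2 = True.
Now (¬x2) is unsatisfied and unit — conflict.
That branch fails; take x4 = True instead.
The clause (¬x5) is unit, so x5 = False.
The clause (¬x1) is unit, so x1 = False.
Now (x1) is unsatisfied and unit — conflict.
Either choice for x4 ends in contradiction.
So every satisfying assignment has x3 = True.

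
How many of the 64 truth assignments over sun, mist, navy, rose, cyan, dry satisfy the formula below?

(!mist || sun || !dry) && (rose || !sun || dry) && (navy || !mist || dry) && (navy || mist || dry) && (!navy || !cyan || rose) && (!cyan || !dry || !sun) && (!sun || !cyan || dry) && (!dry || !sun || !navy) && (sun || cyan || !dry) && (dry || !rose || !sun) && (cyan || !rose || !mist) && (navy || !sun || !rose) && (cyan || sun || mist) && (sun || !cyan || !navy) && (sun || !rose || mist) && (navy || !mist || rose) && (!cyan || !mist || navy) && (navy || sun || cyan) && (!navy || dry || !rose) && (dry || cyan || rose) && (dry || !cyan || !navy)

There are 2^6 = 64 truth assignments over (sun, mist, navy, rose, cyan, dry).
Split on sun. With sun = true, the clauses containing sun are satisfied and !sun drops from the rest; 1 of the 2^5 = 32 assignments to the other variables satisfy what remains.
With sun = false, by the same count on the reduced clause set, 1 assignment works.
(One model: sun=F, mist=F, navy=F, rose=F, cyan=T, dry=T.)
Total: 1 + 1 = 2.

2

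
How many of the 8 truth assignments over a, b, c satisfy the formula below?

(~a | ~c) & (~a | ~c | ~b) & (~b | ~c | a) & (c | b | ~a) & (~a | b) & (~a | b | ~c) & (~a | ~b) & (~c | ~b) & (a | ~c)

There are 2^3 = 8 truth assignments over (a, b, c).
Split on c. With c = 1, the clauses containing c are satisfied and ~c drops from the rest; 0 of the 2^2 = 4 assignments to the other variables satisfy what remains.
With c = 0, by the same count on the reduced clause set, 2 assignments work.
(One model: a=F, b=F, c=F.)
Total: 0 + 2 = 2.

2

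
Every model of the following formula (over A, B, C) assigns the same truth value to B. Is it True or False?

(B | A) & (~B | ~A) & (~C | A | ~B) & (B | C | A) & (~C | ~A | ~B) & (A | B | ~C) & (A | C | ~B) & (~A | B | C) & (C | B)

Suppose B = 1.
The clause (~A) is unit, so A = 0.
The clause (~C) is unit, so C = 0.
That conflicts with the unit clause (C).
So every satisfying assignment has B = False.

False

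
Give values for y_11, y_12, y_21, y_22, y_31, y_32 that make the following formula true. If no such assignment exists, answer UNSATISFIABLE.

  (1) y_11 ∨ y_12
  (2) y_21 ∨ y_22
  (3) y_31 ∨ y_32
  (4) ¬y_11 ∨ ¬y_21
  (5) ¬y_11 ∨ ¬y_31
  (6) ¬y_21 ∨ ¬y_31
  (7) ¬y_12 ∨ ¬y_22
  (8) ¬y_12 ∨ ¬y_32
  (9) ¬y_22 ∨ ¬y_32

Case y_11 = True:
(¬y_21) alone gives y_21 = False.
(y_22) alone gives y_22 = True.
(¬y_31) alone gives y_31 = False.
(y_32) alone gives y_32 = True.
That conflicts with the unit clause (¬y_32).
Backtrack on y_11: now try y_11 = False.
(y_12) alone gives y_12 = True.
(¬y_22) alone gives y_22 = False.
(y_21) alone gives y_21 = True.
(¬y_31) alone gives y_31 = False.
(y_32) alone gives y_32 = True.
That conflicts with the unit clause (¬y_32).
Both values of y_11 lead to a conflict.

UNSATISFIABLE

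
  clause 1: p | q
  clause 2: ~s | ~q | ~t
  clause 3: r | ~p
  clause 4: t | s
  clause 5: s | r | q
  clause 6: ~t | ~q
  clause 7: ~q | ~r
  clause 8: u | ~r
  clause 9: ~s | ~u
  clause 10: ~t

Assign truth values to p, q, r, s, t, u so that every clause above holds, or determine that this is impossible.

(~t) alone gives t = 0.
(s) alone gives s = 1.
(~u) alone gives u = 0.
(~r) alone gives r = 0.
(~p) alone gives p = 0.
(q) alone gives q = 1.
This assignment satisfies each clause.

p=0,  q=1,  r=0,  s=1,  t=0,  u=0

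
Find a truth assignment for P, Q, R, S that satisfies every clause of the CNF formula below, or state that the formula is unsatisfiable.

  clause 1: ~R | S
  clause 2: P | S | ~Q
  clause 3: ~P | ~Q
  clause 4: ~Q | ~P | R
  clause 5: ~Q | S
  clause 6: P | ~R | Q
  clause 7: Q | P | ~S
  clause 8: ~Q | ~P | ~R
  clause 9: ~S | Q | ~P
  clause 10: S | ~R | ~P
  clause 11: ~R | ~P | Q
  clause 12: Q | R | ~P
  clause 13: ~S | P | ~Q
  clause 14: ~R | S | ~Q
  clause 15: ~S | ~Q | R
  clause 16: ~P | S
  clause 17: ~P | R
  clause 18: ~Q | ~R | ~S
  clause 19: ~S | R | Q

P ↦ 0, Q ↦ 0, R ↦ 0, S ↦ 0

Case R = 0:
(~P) alone gives P = 0.
Case S = 0:
(~Q) alone gives Q = 0.
This assignment satisfies each clause.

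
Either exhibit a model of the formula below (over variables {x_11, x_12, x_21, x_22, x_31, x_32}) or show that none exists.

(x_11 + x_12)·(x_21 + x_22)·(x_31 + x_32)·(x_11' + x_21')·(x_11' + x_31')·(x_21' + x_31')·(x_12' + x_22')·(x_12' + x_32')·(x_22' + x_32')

Case x_11 = 1:
Unit clause (x_21') forces x_21 = 0.
Unit clause (x_22) forces x_22 = 1.
Unit clause (x_31') forces x_31 = 0.
Unit clause (x_32) forces x_32 = 1.
That conflicts with the unit clause (x_32').
Backtrack on x_11: now try x_11 = 0.
Unit clause (x_12) forces x_12 = 1.
Unit clause (x_22') forces x_22 = 0.
Unit clause (x_21) forces x_21 = 1.
Unit clause (x_31') forces x_31 = 0.
Unit clause (x_32) forces x_32 = 1.
That conflicts with the unit clause (x_32').
Both values of x_11 lead to a conflict.

UNSATISFIABLE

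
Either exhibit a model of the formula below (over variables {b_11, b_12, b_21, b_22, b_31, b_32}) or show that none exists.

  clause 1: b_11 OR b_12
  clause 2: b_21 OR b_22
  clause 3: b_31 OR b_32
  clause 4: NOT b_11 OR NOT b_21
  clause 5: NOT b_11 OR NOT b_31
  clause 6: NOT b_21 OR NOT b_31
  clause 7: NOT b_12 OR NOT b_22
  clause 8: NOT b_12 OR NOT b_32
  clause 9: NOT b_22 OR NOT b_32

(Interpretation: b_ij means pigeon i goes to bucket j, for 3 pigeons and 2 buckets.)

Try b_11 = true.
(NOT b_21) alone gives b_21 = false.
(b_22) alone gives b_22 = true.
(NOT b_31) alone gives b_31 = false.
(b_32) alone gives b_32 = true.
That conflicts with the unit clause (NOT b_32).
Backtrack on b_11: now try b_11 = false.
(b_12) alone gives b_12 = true.
(NOT b_22) alone gives b_22 = false.
(b_21) alone gives b_21 = true.
(NOT b_31) alone gives b_31 = false.
(b_32) alone gives b_32 = true.
That conflicts with the unit clause (NOT b_32).
Both values of b_11 lead to a conflict.

UNSATISFIABLE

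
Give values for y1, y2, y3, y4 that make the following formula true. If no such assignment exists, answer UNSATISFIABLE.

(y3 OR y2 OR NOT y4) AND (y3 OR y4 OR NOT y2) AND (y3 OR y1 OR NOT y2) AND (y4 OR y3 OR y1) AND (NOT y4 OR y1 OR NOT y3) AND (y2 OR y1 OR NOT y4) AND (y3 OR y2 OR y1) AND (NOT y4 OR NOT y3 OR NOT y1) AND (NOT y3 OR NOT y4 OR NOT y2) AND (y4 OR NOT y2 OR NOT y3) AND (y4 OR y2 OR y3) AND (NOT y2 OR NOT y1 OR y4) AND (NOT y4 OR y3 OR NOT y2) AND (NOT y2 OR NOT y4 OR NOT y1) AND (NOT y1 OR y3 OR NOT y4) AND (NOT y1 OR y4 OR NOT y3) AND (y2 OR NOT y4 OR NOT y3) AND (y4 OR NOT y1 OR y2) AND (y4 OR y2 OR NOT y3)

UNSATISFIABLE

Branch on y3: set y3 = true.
Branch on y4: set y4 = false.
(NOT y2) alone gives y2 = false.
Now (y2) is unsatisfied and unit — conflict.
That branch fails; take y4 = true instead.
(y1) alone gives y1 = true.
Now (NOT y1) is unsatisfied and unit — conflict.
Either choice for y4 ends in contradiction.
That branch fails; take y3 = false instead.
Branch on y2: set y2 = true.
(y4) alone gives y4 = true.
Now (NOT y4) is unsatisfied and unit — conflict.
That branch fails; take y2 = false instead.
(NOT y4) alone gives y4 = false.
Now (y4) is unsatisfied and unit — conflict.
Either choice for y2 ends in contradiction.
Either choice for y3 ends in contradiction.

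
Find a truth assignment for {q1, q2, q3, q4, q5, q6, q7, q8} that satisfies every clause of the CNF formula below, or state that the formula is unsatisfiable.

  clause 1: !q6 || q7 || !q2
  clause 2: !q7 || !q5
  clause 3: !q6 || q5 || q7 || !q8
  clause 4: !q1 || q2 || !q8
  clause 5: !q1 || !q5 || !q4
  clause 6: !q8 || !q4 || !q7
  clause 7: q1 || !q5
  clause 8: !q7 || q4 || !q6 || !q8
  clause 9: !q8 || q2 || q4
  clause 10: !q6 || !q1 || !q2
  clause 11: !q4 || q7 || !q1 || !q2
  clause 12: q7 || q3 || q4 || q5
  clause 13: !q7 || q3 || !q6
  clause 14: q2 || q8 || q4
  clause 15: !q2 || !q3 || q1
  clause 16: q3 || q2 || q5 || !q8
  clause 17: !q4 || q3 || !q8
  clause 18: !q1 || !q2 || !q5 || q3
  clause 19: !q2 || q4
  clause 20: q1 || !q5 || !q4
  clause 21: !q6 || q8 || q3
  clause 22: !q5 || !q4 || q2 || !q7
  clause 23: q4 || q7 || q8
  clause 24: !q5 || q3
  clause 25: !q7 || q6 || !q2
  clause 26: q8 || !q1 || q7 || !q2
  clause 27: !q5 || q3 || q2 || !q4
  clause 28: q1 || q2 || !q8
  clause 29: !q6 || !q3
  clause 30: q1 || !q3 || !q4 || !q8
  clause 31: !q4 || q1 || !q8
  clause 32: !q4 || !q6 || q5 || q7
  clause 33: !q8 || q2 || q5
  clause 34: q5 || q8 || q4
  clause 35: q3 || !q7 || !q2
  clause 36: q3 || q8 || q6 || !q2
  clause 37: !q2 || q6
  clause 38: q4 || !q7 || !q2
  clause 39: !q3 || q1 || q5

Try q7 = false.
Try q6 = false.
From the singleton clause (!q2), q2 = false.
Try q1 = false.
From the singleton clause (!q5), q5 = false.
From the singleton clause (!q8), q8 = false.
From the singleton clause (q4), q4 = true.
From the singleton clause (!q3), q3 = false.
This assignment satisfies each clause.

q1: false,  q2: false,  q3: false,  q4: true,  q5: false,  q6: false,  q7: false,  q8: false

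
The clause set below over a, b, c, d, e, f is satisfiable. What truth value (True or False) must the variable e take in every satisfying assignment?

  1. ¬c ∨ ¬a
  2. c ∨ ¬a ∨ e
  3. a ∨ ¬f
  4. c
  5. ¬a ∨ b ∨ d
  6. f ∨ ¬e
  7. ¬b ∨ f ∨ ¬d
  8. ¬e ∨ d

Suppose e = True.
Unit clause (c) forces c = True.
Unit clause (¬a) forces a = False.
Unit clause (¬f) forces f = False.
That conflicts with the unit clause (f).
So every satisfying assignment has e = False.

False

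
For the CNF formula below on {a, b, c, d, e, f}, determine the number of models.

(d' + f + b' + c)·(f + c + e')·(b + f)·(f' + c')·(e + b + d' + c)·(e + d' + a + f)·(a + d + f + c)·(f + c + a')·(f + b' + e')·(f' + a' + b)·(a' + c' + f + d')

13

There are 2^6 = 64 truth assignments over (a, b, c, d, e, f).
Split on e. With e = 1, the clauses containing e are satisfied and e' drops from the rest; 6 of the 2^5 = 32 assignments to the other variables satisfy what remains.
With e = 0, by the same count on the reduced clause set, 7 assignments work.
Total: 6 + 7 = 13.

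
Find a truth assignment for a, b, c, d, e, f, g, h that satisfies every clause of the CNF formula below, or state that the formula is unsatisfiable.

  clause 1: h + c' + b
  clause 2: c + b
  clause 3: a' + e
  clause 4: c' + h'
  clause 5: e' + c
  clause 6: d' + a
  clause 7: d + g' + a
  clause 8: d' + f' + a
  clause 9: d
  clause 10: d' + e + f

From the singleton clause (d), d = 1.
From the singleton clause (a), a = 1.
From the singleton clause (e), e = 1.
From the singleton clause (c), c = 1.
From the singleton clause (h'), h = 0.
From the singleton clause (b), b = 1.
No clause remains; f, g are free.

a ↦ 1; b ↦ 1; c ↦ 1; d ↦ 1; e ↦ 1; f ↦ 0; g ↦ 0; h ↦ 0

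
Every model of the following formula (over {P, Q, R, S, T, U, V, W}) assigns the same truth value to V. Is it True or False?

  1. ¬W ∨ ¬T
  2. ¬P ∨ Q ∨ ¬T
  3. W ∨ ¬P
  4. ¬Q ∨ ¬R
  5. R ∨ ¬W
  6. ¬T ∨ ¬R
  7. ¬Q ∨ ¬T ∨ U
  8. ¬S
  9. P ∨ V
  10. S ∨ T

True

Suppose V = False.
Unit clause (¬S) forces S = False.
Unit clause (P) forces P = True.
Unit clause (W) forces W = True.
Unit clause (¬T) forces T = False.
Now (T) is unsatisfied and unit — conflict.
So every satisfying assignment has V = True.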